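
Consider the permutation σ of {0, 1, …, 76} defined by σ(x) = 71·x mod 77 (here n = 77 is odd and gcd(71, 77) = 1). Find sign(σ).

+1

Trace 36: π^k(36) = [36, 15, 64, 1, 71] for k=0..4.
π_71 has 21 disjoint cycles with lengths [5, 5, 5, 5, 5, 5, 5, 5, 5, 5, 5, 5, 5, 5, 1, 1, 1, 1, 1, 1, 1] on {0,…,76}.
With 21 cycles on 77 points, sign = (−1)^{77−21} = +1.
Zolotarev: (71|77) = +1, matching the cycle-count sign.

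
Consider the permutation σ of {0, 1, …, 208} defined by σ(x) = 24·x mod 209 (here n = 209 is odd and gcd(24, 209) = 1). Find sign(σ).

-1

Trace 43: π^k(43) = [43, 196, 106, 36, 28, 45, 35] for k=0..6.
The orbit structure of x ↦ 24x mod 209: 6 orbits of sizes [90, 90, 10, 9, 9, 1].
sign(π) = (−1)^{n − #cycles} = (−1)^{209−6} = (−1)^203 = -1.
The Jacobi symbol (24|209) = -1 (Zolotarev) agrees.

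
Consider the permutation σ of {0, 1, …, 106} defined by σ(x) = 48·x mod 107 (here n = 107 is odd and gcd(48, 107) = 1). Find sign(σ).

+1

Trace 4: π^k(4) = [4, 85, 14, 30, 49, 105, 11] for k=0..6.
Cycle type of π: 53×2 + 1; total 3 cycles.
3 cycles on 107: each ℓ→(−1)^(ℓ−1), product (−1)^104 = +1.
(48|107)_J = +1 (Zolotarev's lemma cross-check).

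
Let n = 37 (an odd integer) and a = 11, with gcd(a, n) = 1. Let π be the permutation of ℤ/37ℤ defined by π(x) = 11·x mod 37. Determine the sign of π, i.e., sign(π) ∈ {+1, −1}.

+1

Trace 1: π^k(1) = [1, 11, 10, 36, 26, 27] for k=0..5.
7 cycles of lengths [6, 6, 6, 6, 6, 6, 1].
With 7 cycles on 37 points, sign = (−1)^{37−7} = +1.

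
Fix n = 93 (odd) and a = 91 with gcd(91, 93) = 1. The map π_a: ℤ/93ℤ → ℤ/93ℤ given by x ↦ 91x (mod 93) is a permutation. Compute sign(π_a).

-1

Orbit of 46 under x↦91x: [46, 1, 91, 4, 85, 16, 61]… (length divides ord_93(91)).
Cycle type of π: 10×9 + 1×3; total 12 cycles.
n − c = 93 − 12 = 81; sign = (−1)^81 = -1.
Via Zolotarev, sign(π_{91}) = (91|93) = -1.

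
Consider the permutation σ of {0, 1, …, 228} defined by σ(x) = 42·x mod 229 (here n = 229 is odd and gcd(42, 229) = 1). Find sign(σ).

Trace 165: π^k(165) = [165, 60, 1, 42, 161, 121, 44] for k=0..6.
13 cycles of lengths [19, 19, 19, 19, 19, 19, 19, 19, 19, 19, 19, 19, 1].
With 13 cycles on 229 points, sign = (−1)^{229−13} = +1.

+1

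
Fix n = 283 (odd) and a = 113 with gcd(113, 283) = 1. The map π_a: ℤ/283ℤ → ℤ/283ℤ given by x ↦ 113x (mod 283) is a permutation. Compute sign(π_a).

+1

Start at x=41: 41 → 105 → 262 → 174 → 135 → 256 → 62 → … (one orbit).
Cycle lengths of π_113 on ℤ/283ℤ: [141, 141, 1]; 3 cycles in total.
Σ(ℓ_i−1) = 283−3 = 280; sign = (−1)^280 = +1.
(113|283)_J = +1 (Zolotarev's lemma cross-check).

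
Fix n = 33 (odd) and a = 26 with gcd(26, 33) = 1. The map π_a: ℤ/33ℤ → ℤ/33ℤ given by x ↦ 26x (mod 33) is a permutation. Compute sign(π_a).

Orbit of 26 under x↦26x: [26, 16, 20, 25, 23, 4, 5]… (length divides ord_33(26)).
Cycle type of π: 10×2 + 5×2 + 2 + 1; total 6 cycles.
6 cycles on 33: each ℓ→(−1)^(ℓ−1), product (−1)^27 = -1.
The Jacobi symbol (26|33) = -1 (Zolotarev) agrees.

-1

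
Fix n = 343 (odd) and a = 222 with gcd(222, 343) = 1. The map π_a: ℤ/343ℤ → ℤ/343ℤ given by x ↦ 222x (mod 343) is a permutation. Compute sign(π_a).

-1

Start at x=82: 82 → 25 → 62 → 44 → 164 → 50 → 124 → … (one orbit).
π_222 has 4 disjoint cycles with lengths [294, 42, 6, 1] on {0,…,342}.
With 4 cycles on 343 points, sign = (−1)^{343−4} = -1.
Check: (222/343) = -1 by Zolotarev.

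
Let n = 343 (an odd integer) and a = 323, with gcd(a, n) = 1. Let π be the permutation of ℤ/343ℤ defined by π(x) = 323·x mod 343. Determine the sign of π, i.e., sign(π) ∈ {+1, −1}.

Trace 246: π^k(246) = [246, 225, 302, 134, 64, 92, 218] for k=0..6.
Cycle lengths of π_323 on ℤ/343ℤ: [49, 49, 49, 49, 49, 49, 7, 7, 7, 7, 7, 7, 1, 1, 1, 1, 1, 1, 1]; 19 cycles in total.
n − c = 343 − 19 = 324; sign = (−1)^324 = +1.
Via Zolotarev, sign(π_{323}) = (323|343) = +1.

+1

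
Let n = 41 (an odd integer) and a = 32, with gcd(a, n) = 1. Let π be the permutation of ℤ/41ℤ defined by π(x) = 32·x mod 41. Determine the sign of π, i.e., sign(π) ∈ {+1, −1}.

Orbit of 32 under x↦32x: [32, 40, 9, 1]… (length divides ord_41(32)).
π_32 has 11 disjoint cycles with lengths [4, 4, 4, 4, 4, 4, 4, 4, 4, 4, 1] on {0,…,40}.
n − c = 41 − 11 = 30; sign = (−1)^30 = +1.

+1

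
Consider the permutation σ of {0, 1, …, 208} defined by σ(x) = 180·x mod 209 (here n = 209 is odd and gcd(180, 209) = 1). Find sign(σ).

+1

Trace 36: π^k(36) = [36, 1, 180, 5, 64, 25, 111] for k=0..6.
Cycle lengths of π_180 on ℤ/209ℤ: [45, 45, 45, 45, 9, 9, 5, 5, 1]; 9 cycles in total.
209 − 9 = 200 transpositions; sign(π) = (−1)^200 = +1.
Zolotarev: (180|209) = +1, matching the cycle-count sign.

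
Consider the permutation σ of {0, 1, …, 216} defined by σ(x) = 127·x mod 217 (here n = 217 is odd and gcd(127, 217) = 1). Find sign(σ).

Orbit of 190 under x↦127x: [190, 43, 36, 15, 169, 197, 64]… (length divides ord_217(127)).
π_127 has 14 disjoint cycles with lengths [30, 30, 30, 30, 30, 30, 30, 1, 1, 1, 1, 1, 1, 1] on {0,…,216}.
sign(π) = (−1)^{n − #cycles} = (−1)^{217−14} = (−1)^203 = -1.

-1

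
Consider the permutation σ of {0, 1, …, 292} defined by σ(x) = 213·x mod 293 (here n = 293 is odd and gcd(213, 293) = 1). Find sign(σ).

Orbit of 26 under x↦213x: [26, 264, 269, 162, 225, 166, 198]… (length divides ord_293(213)).
The orbit structure of x ↦ 213x mod 293: 2 orbits of sizes [292, 1].
293 − 2 = 291 transpositions; sign(π) = (−1)^291 = -1.

-1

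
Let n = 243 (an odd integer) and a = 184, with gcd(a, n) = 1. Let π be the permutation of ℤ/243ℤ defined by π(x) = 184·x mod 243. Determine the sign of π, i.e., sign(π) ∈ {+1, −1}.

Trace 238: π^k(238) = [238, 52, 91, 220, 142, 127, 40] for k=0..6.
Cycle lengths of π_184 on ℤ/243ℤ: [81, 81, 27, 27, 9, 9, 3, 3, 1, 1, 1]; 11 cycles in total.
n − c = 243 − 11 = 232; sign = (−1)^232 = +1.

+1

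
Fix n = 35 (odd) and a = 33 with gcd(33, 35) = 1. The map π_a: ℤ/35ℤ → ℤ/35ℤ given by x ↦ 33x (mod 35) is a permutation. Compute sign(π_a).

Orbit of 1 under x↦33x: [1, 33, 4, 27, 16, 3, 29]… (length divides ord_35(33)).
π_33 has 5 disjoint cycles with lengths [12, 12, 6, 4, 1] on {0,…,34}.
n − c = 35 − 5 = 30; sign = (−1)^30 = +1.
The Jacobi symbol (33|35) = +1 (Zolotarev) agrees.

+1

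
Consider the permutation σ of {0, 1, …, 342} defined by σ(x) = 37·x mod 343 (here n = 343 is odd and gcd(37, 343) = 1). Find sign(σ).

Orbit of 148 under x↦37x: [148, 331, 242, 36, 303, 235, 120]… (length divides ord_343(37)).
π_37 has 7 disjoint cycles with lengths [147, 147, 21, 21, 3, 3, 1] on {0,…,342}.
sign(π) = (−1)^{n − #cycles} = (−1)^{343−7} = (−1)^336 = +1.

+1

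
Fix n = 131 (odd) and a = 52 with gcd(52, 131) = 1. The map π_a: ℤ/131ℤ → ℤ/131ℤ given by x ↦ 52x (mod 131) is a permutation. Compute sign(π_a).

Start at x=45: 45 → 113 → 112 → 60 → 107 → 62 → 80 → … (one orbit).
Cycle type of π: 13×10 + 1; total 11 cycles.
11 cycles on 131: each ℓ→(−1)^(ℓ−1), product (−1)^120 = +1.
The Jacobi symbol (52|131) = +1 (Zolotarev) agrees.

+1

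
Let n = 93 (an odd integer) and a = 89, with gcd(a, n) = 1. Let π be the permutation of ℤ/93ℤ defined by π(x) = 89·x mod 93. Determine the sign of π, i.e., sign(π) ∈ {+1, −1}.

Orbit of 77 under x↦89x: [77, 64, 23, 1, 89, 16, 29]… (length divides ord_93(89)).
π_89 has 11 disjoint cycles with lengths [10, 10, 10, 10, 10, 10, 10, 10, 10, 2, 1] on {0,…,92}.
11 cycles on 93: each ℓ→(−1)^(ℓ−1), product (−1)^82 = +1.
The Jacobi symbol (89|93) = +1 (Zolotarev) agrees.

+1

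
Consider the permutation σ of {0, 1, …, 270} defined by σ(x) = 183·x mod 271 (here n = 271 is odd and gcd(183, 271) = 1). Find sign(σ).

-1

Orbit of 242 under x↦183x: [242, 113, 83, 13, 211, 131, 125]… (length divides ord_271(183)).
π_183 has 6 disjoint cycles with lengths [54, 54, 54, 54, 54, 1] on {0,…,270}.
sign(π) = (−1)^{n − #cycles} = (−1)^{271−6} = (−1)^265 = -1.
Zolotarev: (183|271) = -1, matching the cycle-count sign.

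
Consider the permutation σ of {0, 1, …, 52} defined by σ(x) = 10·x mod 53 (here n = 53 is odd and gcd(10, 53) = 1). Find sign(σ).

+1

Start at x=13: 13 → 24 → 28 → 15 → 44 → 16 → 1 → … (one orbit).
Cycle type of π: 13×4 + 1; total 5 cycles.
sign(π) = (−1)^{n − #cycles} = (−1)^{53−5} = (−1)^48 = +1.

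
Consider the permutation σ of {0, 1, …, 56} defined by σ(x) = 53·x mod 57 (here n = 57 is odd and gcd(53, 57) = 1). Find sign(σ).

+1

Orbit of 8 under x↦53x: [8, 25, 14, 1, 53, 16, 50]… (length divides ord_57(53)).
Cycle lengths of π_53 on ℤ/57ℤ: [18, 18, 18, 2, 1]; 5 cycles in total.
57 − 5 = 52 transpositions; sign(π) = (−1)^52 = +1.
Check: (53/57) = +1 by Zolotarev.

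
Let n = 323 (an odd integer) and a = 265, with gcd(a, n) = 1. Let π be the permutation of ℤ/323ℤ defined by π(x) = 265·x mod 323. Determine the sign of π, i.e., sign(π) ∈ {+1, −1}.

+1

Start at x=113: 113 → 229 → 284 → 1 → 265 → 134 → 303 → … (one orbit).
29 cycles of lengths [16, 16, 16, 16, 16, 16, 16, 16, 16, 16, 16, 16, 16, 16, 16, 16, 16, 16, 16, 2, 2, 2, 2, 2, 2, 2, 2, 2, 1].
Σ(ℓ_i−1) = 323−29 = 294; sign = (−1)^294 = +1.
Zolotarev: (265|323) = +1, matching the cycle-count sign.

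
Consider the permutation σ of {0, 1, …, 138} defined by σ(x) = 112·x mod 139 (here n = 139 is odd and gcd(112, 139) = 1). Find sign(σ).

Orbit of 34 under x↦112x: [34, 55, 44, 63, 106, 57, 129]… (length divides ord_139(112)).
Decompose π into cycles: lengths [23, 23, 23, 23, 23, 23, 1] (7 cycles, including the fixed point 0).
7 cycles on 139: each ℓ→(−1)^(ℓ−1), product (−1)^132 = +1.
Via Zolotarev, sign(π_{112}) = (112|139) = +1.

+1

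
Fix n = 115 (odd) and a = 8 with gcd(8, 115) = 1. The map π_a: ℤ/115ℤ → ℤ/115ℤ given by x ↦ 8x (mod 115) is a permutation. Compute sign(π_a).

Orbit of 47 under x↦8x: [47, 31, 18, 29, 2, 16, 13]… (length divides ord_115(8)).
Cycle type of π: 44×2 + 11×2 + 4 + 1; total 6 cycles.
sign(π) = (−1)^{n − #cycles} = (−1)^{115−6} = (−1)^109 = -1.
Check: (8/115) = -1 by Zolotarev.

-1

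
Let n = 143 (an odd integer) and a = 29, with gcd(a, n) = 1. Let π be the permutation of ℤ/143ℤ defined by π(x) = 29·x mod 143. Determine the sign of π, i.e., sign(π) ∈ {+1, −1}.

Start at x=113: 113 → 131 → 81 → 61 → 53 → 107 → 100 → … (one orbit).
Decompose π into cycles: lengths [30, 30, 30, 30, 10, 3, 3, 3, 3, 1] (10 cycles, including the fixed point 0).
n − c = 143 − 10 = 133; sign = (−1)^133 = -1.
(29|143)_J = -1 (Zolotarev's lemma cross-check).

-1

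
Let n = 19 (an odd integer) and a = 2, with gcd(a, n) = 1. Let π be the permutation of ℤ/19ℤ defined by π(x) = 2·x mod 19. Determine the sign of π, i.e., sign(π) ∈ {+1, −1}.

Trace 18: π^k(18) = [18, 17, 15, 11, 3, 6, 12] for k=0..6.
The orbit structure of x ↦ 2x mod 19: 2 orbits of sizes [18, 1].
2 cycles on 19: each ℓ→(−1)^(ℓ−1), product (−1)^17 = -1.
(2|19)_J = -1 (Zolotarev's lemma cross-check).

-1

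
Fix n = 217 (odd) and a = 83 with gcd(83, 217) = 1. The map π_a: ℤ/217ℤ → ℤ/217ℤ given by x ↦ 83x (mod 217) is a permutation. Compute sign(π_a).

+1

Trace 190: π^k(190) = [190, 146, 183, 216, 134, 55, 8] for k=0..6.
The orbit structure of x ↦ 83x mod 217: 11 orbits of sizes [30, 30, 30, 30, 30, 30, 30, 2, 2, 2, 1].
n − c = 217 − 11 = 206; sign = (−1)^206 = +1.
(83|217)_J = +1 (Zolotarev's lemma cross-check).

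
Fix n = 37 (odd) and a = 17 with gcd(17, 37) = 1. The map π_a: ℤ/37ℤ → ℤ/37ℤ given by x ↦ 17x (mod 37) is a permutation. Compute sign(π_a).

-1

Trace 29: π^k(29) = [29, 12, 19, 27, 15, 33, 6] for k=0..6.
π_17 has 2 disjoint cycles with lengths [36, 1] on {0,…,36}.
sign(π) = (−1)^{n − #cycles} = (−1)^{37−2} = (−1)^35 = -1.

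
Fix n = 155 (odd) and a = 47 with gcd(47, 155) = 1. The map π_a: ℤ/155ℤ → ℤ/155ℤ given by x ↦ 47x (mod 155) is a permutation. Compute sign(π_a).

Orbit of 16 under x↦47x: [16, 132, 4, 33, 1, 47, 39]… (length divides ord_155(47)).
Cycle type of π: 20×6 + 5×6 + 4 + 1; total 14 cycles.
n − c = 155 − 14 = 141; sign = (−1)^141 = -1.
(47|155)_J = -1 (Zolotarev's lemma cross-check).

-1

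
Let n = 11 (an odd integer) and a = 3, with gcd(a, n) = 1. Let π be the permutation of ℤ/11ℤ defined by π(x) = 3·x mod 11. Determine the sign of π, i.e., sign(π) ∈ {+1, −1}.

Trace 9: π^k(9) = [9, 5, 4, 1, 3] for k=0..4.
Decompose π into cycles: lengths [5, 5, 1] (3 cycles, including the fixed point 0).
11 − 3 = 8 transpositions; sign(π) = (−1)^8 = +1.
Zolotarev: (3|11) = +1, matching the cycle-count sign.

+1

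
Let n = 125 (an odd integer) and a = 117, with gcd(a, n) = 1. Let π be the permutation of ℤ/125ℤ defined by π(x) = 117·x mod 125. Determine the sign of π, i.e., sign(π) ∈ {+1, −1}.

-1

Trace 31: π^k(31) = [31, 2, 109, 3, 101, 67, 89] for k=0..6.
4 cycles of lengths [100, 20, 4, 1].
n − c = 125 − 4 = 121; sign = (−1)^121 = -1.
Zolotarev: (117|125) = -1, matching the cycle-count sign.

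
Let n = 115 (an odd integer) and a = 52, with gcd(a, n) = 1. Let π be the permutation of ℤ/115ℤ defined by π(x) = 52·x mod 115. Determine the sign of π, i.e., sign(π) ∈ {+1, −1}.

Trace 29: π^k(29) = [29, 13, 101, 77, 94, 58, 26] for k=0..6.
6 cycles of lengths [44, 44, 11, 11, 4, 1].
6 cycles on 115: each ℓ→(−1)^(ℓ−1), product (−1)^109 = -1.

-1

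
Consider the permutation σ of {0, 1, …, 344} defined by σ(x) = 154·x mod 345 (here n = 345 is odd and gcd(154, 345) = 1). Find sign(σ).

+1

Orbit of 94 under x↦154x: [94, 331, 259, 211, 64, 196, 169]… (length divides ord_345(154)).
27 cycles of lengths [22, 22, 22, 22, 22, 22, 22, 22, 22, 22, 22, 22, 11, 11, 11, 11, 11, 11, 2, 2, 2, 2, 2, 2, 1, 1, 1].
345 − 27 = 318 transpositions; sign(π) = (−1)^318 = +1.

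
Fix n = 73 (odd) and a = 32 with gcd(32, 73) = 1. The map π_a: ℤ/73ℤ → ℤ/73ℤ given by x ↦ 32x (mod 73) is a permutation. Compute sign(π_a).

Orbit of 4 under x↦32x: [4, 55, 8, 37, 16, 1, 32]… (length divides ord_73(32)).
Decompose π into cycles: lengths [9, 9, 9, 9, 9, 9, 9, 9, 1] (9 cycles, including the fixed point 0).
With 9 cycles on 73 points, sign = (−1)^{73−9} = +1.

+1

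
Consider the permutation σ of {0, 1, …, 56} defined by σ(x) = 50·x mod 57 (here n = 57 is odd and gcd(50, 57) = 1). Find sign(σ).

Orbit of 50 under x↦50x: [50, 49, 56, 7, 8, 1]… (length divides ord_57(50)).
π_50 has 11 disjoint cycles with lengths [6, 6, 6, 6, 6, 6, 6, 6, 6, 2, 1] on {0,…,56}.
11 cycles on 57: each ℓ→(−1)^(ℓ−1), product (−1)^46 = +1.
Check: (50/57) = +1 by Zolotarev.

+1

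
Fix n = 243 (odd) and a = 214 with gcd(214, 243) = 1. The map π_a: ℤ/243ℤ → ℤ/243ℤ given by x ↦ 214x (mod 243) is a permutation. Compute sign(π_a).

+1

Orbit of 46 under x↦214x: [46, 124, 49, 37, 142, 13, 109]… (length divides ord_243(214)).
π_214 has 11 disjoint cycles with lengths [81, 81, 27, 27, 9, 9, 3, 3, 1, 1, 1] on {0,…,242}.
Σ(ℓ_i−1) = 243−11 = 232; sign = (−1)^232 = +1.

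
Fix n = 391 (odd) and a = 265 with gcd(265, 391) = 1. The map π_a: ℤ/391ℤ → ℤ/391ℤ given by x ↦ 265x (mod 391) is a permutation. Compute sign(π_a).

-1

Orbit of 215 under x↦265x: [215, 280, 301, 1, 265, 236, 371]… (length divides ord_391(265)).
6 cycles of lengths [176, 176, 16, 11, 11, 1].
n − c = 391 − 6 = 385; sign = (−1)^385 = -1.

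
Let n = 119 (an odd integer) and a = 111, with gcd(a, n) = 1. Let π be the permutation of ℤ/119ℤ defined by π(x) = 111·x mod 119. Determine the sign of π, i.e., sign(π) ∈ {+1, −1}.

Orbit of 83 under x↦111x: [83, 50, 76, 106, 104, 1, 111]… (length divides ord_119(111)).
π_111 has 18 disjoint cycles with lengths [8, 8, 8, 8, 8, 8, 8, 8, 8, 8, 8, 8, 8, 8, 2, 2, 2, 1] on {0,…,118}.
sign(π) = (−1)^{n − #cycles} = (−1)^{119−18} = (−1)^101 = -1.

-1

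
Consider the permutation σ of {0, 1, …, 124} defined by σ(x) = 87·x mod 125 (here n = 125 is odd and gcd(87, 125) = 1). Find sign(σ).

-1

Orbit of 121 under x↦87x: [121, 27, 99, 113, 81, 47, 89]… (length divides ord_125(87)).
Decompose π into cycles: lengths [100, 20, 4, 1] (4 cycles, including the fixed point 0).
125 − 4 = 121 transpositions; sign(π) = (−1)^121 = -1.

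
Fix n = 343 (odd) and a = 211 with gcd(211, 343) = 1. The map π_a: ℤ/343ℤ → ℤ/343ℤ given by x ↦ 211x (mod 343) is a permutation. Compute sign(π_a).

Trace 204: π^k(204) = [204, 169, 330, 1, 211, 274, 190] for k=0..6.
Cycle lengths of π_211 on ℤ/343ℤ: [49, 49, 49, 49, 49, 49, 7, 7, 7, 7, 7, 7, 1, 1, 1, 1, 1, 1, 1]; 19 cycles in total.
n − c = 343 − 19 = 324; sign = (−1)^324 = +1.
Check: (211/343) = +1 by Zolotarev.

+1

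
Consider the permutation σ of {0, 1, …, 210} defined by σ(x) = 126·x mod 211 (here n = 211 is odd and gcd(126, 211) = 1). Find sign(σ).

Orbit of 51 under x↦126x: [51, 96, 69, 43, 143, 83, 119]… (length divides ord_211(126)).
Decompose π into cycles: lengths [105, 105, 1] (3 cycles, including the fixed point 0).
3 cycles on 211: each ℓ→(−1)^(ℓ−1), product (−1)^208 = +1.
Via Zolotarev, sign(π_{126}) = (126|211) = +1.

+1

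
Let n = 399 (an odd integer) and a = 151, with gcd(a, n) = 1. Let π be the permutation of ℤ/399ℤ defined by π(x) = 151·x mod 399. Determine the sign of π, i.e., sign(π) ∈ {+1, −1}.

-1

Orbit of 58 under x↦151x: [58, 379, 172, 37, 1, 151]… (length divides ord_399(151)).
The orbit structure of x ↦ 151x mod 399: 90 orbits of sizes [6, 6, 6, 6, 6, 6, 6, 6, 6, 6, 6, 6, 6, 6, 6, 6, 6, 6, 6, 6, 6, 6, 6, 6, 6, 6, 6, 6, 6, 6, 6, 6, 6, 6, 6, 6, 6, 6, 6, 6, 6, 6, 6, 6, 6, 6, 6, 6, 6, 6, 6, 6, 6, 6, 3, 3, 3, 3, 3, 3, 2, 2, 2, 2, 2, 2, 2, 2, 2, 2, 2, 2, 2, 2, 2, 2, 2, 2, 2, 2, 2, 2, 2, 2, 2, 2, 2, 1, 1, 1].
90 cycles on 399: each ℓ→(−1)^(ℓ−1), product (−1)^309 = -1.
Zolotarev: (151|399) = -1, matching the cycle-count sign.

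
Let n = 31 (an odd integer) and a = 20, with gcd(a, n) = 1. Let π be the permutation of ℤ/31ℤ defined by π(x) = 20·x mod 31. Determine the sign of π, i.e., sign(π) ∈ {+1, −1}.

Start at x=20: 20 → 28 → 2 → 9 → 25 → 4 → 18 → … (one orbit).
Cycle lengths of π_20 on ℤ/31ℤ: [15, 15, 1]; 3 cycles in total.
n − c = 31 − 3 = 28; sign = (−1)^28 = +1.

+1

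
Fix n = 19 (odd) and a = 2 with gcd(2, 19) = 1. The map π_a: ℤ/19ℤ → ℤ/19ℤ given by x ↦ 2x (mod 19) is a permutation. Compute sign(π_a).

Orbit of 6 under x↦2x: [6, 12, 5, 10, 1, 2, 4]… (length divides ord_19(2)).
Cycle type of π: 18 + 1; total 2 cycles.
Σ(ℓ_i−1) = 19−2 = 17; sign = (−1)^17 = -1.

-1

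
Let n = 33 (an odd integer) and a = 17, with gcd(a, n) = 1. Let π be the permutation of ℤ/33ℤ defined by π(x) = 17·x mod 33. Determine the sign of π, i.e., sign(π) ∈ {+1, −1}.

+1

Trace 2: π^k(2) = [2, 1, 17, 25, 29, 31, 32] for k=0..6.
Decompose π into cycles: lengths [10, 10, 10, 2, 1] (5 cycles, including the fixed point 0).
33 − 5 = 28 transpositions; sign(π) = (−1)^28 = +1.
Via Zolotarev, sign(π_{17}) = (17|33) = +1.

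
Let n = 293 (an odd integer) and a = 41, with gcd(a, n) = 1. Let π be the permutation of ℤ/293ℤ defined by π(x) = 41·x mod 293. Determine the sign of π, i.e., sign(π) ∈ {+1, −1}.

-1

Orbit of 120 under x↦41x: [120, 232, 136, 9, 76, 186, 8]… (length divides ord_293(41)).
Decompose π into cycles: lengths [292, 1] (2 cycles, including the fixed point 0).
With 2 cycles on 293 points, sign = (−1)^{293−2} = -1.
(41|293)_J = -1 (Zolotarev's lemma cross-check).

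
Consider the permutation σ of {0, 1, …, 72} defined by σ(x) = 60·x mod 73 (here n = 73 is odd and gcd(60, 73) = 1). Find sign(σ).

-1

Start at x=11: 11 → 3 → 34 → 69 → 52 → 54 → 28 → … (one orbit).
Cycle type of π: 72 + 1; total 2 cycles.
sign(π) = (−1)^{n − #cycles} = (−1)^{73−2} = (−1)^71 = -1.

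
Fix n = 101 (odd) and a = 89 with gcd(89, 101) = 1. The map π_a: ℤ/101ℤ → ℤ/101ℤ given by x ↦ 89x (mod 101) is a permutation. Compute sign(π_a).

-1

Orbit of 98 under x↦89x: [98, 36, 73, 33, 8, 5, 41]… (length divides ord_101(89)).
2 cycles of lengths [100, 1].
2 cycles on 101: each ℓ→(−1)^(ℓ−1), product (−1)^99 = -1.
The Jacobi symbol (89|101) = -1 (Zolotarev) agrees.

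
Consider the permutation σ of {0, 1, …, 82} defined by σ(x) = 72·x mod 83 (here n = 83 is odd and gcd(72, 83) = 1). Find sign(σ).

Trace 22: π^k(22) = [22, 7, 6, 17, 62, 65, 32] for k=0..6.
Cycle lengths of π_72 on ℤ/83ℤ: [82, 1]; 2 cycles in total.
sign(π) = (−1)^{n − #cycles} = (−1)^{83−2} = (−1)^81 = -1.
The Jacobi symbol (72|83) = -1 (Zolotarev) agrees.

-1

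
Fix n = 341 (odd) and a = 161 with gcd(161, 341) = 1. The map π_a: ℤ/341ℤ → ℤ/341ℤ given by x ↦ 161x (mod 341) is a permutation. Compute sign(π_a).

Start at x=218: 218 → 316 → 67 → 216 → 335 → 57 → 311 → … (one orbit).
The orbit structure of x ↦ 161x mod 341: 17 orbits of sizes [30, 30, 30, 30, 30, 30, 30, 30, 30, 30, 10, 6, 6, 6, 6, 6, 1].
n − c = 341 − 17 = 324; sign = (−1)^324 = +1.
Via Zolotarev, sign(π_{161}) = (161|341) = +1.

+1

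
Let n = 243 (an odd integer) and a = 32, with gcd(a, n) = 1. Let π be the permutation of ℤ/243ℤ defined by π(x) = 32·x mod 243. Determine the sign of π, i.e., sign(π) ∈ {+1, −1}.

Trace 59: π^k(59) = [59, 187, 152, 4, 128, 208, 95] for k=0..6.
Cycle type of π: 162 + 54 + 18 + 6 + 2 + 1; total 6 cycles.
With 6 cycles on 243 points, sign = (−1)^{243−6} = -1.

-1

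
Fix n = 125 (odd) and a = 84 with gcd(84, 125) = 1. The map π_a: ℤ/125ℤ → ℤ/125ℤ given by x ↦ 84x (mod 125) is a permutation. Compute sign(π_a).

Start at x=106: 106 → 29 → 61 → 124 → 41 → 69 → 46 → … (one orbit).
Cycle lengths of π_84 on ℤ/125ℤ: [50, 50, 10, 10, 2, 2, 1]; 7 cycles in total.
125 − 7 = 118 transpositions; sign(π) = (−1)^118 = +1.
Via Zolotarev, sign(π_{84}) = (84|125) = +1.

+1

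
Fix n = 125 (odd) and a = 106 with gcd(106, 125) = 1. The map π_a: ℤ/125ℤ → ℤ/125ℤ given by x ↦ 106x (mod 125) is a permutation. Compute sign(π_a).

+1

Start at x=86: 86 → 116 → 46 → 1 → 106 → 111 → 16 → … (one orbit).
Cycle lengths of π_106 on ℤ/125ℤ: [25, 25, 25, 25, 5, 5, 5, 5, 1, 1, 1, 1, 1]; 13 cycles in total.
sign(π) = (−1)^{n − #cycles} = (−1)^{125−13} = (−1)^112 = +1.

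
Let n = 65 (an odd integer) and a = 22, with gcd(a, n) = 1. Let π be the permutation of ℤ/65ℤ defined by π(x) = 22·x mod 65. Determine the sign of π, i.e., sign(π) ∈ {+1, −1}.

-1

Trace 27: π^k(27) = [27, 9, 3, 1, 22, 29, 53] for k=0..6.
Decompose π into cycles: lengths [12, 12, 12, 12, 4, 3, 3, 3, 3, 1] (10 cycles, including the fixed point 0).
Σ(ℓ_i−1) = 65−10 = 55; sign = (−1)^55 = -1.
(22|65)_J = -1 (Zolotarev's lemma cross-check).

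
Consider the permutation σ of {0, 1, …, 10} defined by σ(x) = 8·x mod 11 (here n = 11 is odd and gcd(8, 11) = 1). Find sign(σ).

Trace 4: π^k(4) = [4, 10, 3, 2, 5, 7, 1] for k=0..6.
Cycle lengths of π_8 on ℤ/11ℤ: [10, 1]; 2 cycles in total.
n − c = 11 − 2 = 9; sign = (−1)^9 = -1.
The Jacobi symbol (8|11) = -1 (Zolotarev) agrees.

-1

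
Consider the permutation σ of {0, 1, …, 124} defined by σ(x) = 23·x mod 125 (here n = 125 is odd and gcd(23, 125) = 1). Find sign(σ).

Start at x=37: 37 → 101 → 73 → 54 → 117 → 66 → 18 → … (one orbit).
Decompose π into cycles: lengths [100, 20, 4, 1] (4 cycles, including the fixed point 0).
sign(π) = (−1)^{n − #cycles} = (−1)^{125−4} = (−1)^121 = -1.
The Jacobi symbol (23|125) = -1 (Zolotarev) agrees.

-1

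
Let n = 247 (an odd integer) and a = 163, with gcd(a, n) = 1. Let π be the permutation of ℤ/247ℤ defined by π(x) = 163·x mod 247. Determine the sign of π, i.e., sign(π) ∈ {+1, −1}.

-1

Trace 229: π^k(229) = [229, 30, 197, 1, 163, 140, 96] for k=0..6.
Cycle lengths of π_163 on ℤ/247ℤ: [12, 12, 12, 12, 12, 12, 12, 12, 12, 12, 12, 12, 12, 12, 12, 12, 12, 12, 12, 3, 3, 3, 3, 3, 3, 1]; 26 cycles in total.
sign(π) = (−1)^{n − #cycles} = (−1)^{247−26} = (−1)^221 = -1.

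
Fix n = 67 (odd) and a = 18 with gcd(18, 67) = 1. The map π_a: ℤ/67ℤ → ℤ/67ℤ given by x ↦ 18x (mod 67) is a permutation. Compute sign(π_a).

-1

Trace 29: π^k(29) = [29, 53, 16, 20, 25, 48, 60] for k=0..6.
Decompose π into cycles: lengths [66, 1] (2 cycles, including the fixed point 0).
Σ(ℓ_i−1) = 67−2 = 65; sign = (−1)^65 = -1.
Check: (18/67) = -1 by Zolotarev.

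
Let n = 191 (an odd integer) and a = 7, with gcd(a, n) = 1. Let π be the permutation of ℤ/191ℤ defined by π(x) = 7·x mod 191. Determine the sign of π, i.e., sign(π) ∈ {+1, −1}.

-1

Orbit of 109 under x↦7x: [109, 190, 184, 142, 39, 82, 1]… (length divides ord_191(7)).
Cycle lengths of π_7 on ℤ/191ℤ: [10, 10, 10, 10, 10, 10, 10, 10, 10, 10, 10, 10, 10, 10, 10, 10, 10, 10, 10, 1]; 20 cycles in total.
20 cycles on 191: each ℓ→(−1)^(ℓ−1), product (−1)^171 = -1.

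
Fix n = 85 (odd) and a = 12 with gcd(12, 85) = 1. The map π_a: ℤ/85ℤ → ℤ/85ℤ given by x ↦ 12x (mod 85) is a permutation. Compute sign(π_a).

+1

Start at x=59: 59 → 28 → 81 → 37 → 19 → 58 → 16 → … (one orbit).
Decompose π into cycles: lengths [16, 16, 16, 16, 16, 4, 1] (7 cycles, including the fixed point 0).
n − c = 85 − 7 = 78; sign = (−1)^78 = +1.
Via Zolotarev, sign(π_{12}) = (12|85) = +1.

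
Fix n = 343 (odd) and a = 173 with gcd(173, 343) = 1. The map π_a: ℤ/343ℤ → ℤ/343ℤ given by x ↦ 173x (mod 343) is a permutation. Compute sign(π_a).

Start at x=32: 32 → 48 → 72 → 108 → 162 → 243 → 193 → … (one orbit).
Cycle type of π: 294 + 42 + 6 + 1; total 4 cycles.
4 cycles on 343: each ℓ→(−1)^(ℓ−1), product (−1)^339 = -1.

-1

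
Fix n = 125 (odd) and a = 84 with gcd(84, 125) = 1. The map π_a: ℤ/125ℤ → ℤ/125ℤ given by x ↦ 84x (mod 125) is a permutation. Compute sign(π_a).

Trace 121: π^k(121) = [121, 39, 26, 59, 81, 54, 36] for k=0..6.
The orbit structure of x ↦ 84x mod 125: 7 orbits of sizes [50, 50, 10, 10, 2, 2, 1].
125 − 7 = 118 transpositions; sign(π) = (−1)^118 = +1.

+1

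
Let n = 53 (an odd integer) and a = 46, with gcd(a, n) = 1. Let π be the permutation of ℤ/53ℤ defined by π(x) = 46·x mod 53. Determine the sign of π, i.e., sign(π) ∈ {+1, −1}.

Orbit of 46 under x↦46x: [46, 49, 28, 16, 47, 42, 24]… (length divides ord_53(46)).
Cycle lengths of π_46 on ℤ/53ℤ: [13, 13, 13, 13, 1]; 5 cycles in total.
With 5 cycles on 53 points, sign = (−1)^{53−5} = +1.

+1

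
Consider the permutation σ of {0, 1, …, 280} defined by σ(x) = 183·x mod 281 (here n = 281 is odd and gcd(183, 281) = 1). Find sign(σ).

+1

Start at x=249: 249 → 45 → 86 → 2 → 85 → 100 → 35 → … (one orbit).
Cycle lengths of π_183 on ℤ/281ℤ: [70, 70, 70, 70, 1]; 5 cycles in total.
Σ(ℓ_i−1) = 281−5 = 276; sign = (−1)^276 = +1.
Via Zolotarev, sign(π_{183}) = (183|281) = +1.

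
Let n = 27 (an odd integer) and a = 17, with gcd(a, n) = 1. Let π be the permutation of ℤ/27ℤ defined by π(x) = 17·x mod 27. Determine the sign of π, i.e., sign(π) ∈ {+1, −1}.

Orbit of 8 under x↦17x: [8, 1, 17, 19, 26, 10]… (length divides ord_27(17)).
8 cycles of lengths [6, 6, 6, 2, 2, 2, 2, 1].
n − c = 27 − 8 = 19; sign = (−1)^19 = -1.
Via Zolotarev, sign(π_{17}) = (17|27) = -1.

-1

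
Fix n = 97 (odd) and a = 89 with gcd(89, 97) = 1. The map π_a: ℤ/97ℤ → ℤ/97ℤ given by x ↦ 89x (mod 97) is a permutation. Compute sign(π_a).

+1

Trace 27: π^k(27) = [27, 75, 79, 47, 12, 1, 89] for k=0..6.
7 cycles of lengths [16, 16, 16, 16, 16, 16, 1].
n − c = 97 − 7 = 90; sign = (−1)^90 = +1.
(89|97)_J = +1 (Zolotarev's lemma cross-check).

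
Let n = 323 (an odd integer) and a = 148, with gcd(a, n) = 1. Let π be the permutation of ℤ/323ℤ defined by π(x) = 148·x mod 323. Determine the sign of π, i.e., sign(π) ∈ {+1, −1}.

Start at x=308: 308 → 41 → 254 → 124 → 264 → 312 → 310 → … (one orbit).
Cycle lengths of π_148 on ℤ/323ℤ: [144, 144, 18, 16, 1]; 5 cycles in total.
n − c = 323 − 5 = 318; sign = (−1)^318 = +1.
Via Zolotarev, sign(π_{148}) = (148|323) = +1.

+1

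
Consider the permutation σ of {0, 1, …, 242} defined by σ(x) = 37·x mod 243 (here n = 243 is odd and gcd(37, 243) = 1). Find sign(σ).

Start at x=172: 172 → 46 → 1 → 37 → 154 → 109 → 145 → … (one orbit).
The orbit structure of x ↦ 37x mod 243: 27 orbits of sizes [27, 27, 27, 27, 27, 27, 9, 9, 9, 9, 9, 9, 3, 3, 3, 3, 3, 3, 1, 1, 1, 1, 1, 1, 1, 1, 1].
n − c = 243 − 27 = 216; sign = (−1)^216 = +1.

+1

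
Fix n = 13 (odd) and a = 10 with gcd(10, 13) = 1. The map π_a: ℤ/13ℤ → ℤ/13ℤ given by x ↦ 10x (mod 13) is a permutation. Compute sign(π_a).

Trace 12: π^k(12) = [12, 3, 4, 1, 10, 9] for k=0..5.
π_10 has 3 disjoint cycles with lengths [6, 6, 1] on {0,…,12}.
n − c = 13 − 3 = 10; sign = (−1)^10 = +1.
(10|13)_J = +1 (Zolotarev's lemma cross-check).

+1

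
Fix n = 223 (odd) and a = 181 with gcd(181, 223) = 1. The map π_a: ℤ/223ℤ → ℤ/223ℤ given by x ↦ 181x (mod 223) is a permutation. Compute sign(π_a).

Trace 98: π^k(98) = [98, 121, 47, 33, 175, 9, 68] for k=0..6.
π_181 has 3 disjoint cycles with lengths [111, 111, 1] on {0,…,222}.
223 − 3 = 220 transpositions; sign(π) = (−1)^220 = +1.
Via Zolotarev, sign(π_{181}) = (181|223) = +1.

+1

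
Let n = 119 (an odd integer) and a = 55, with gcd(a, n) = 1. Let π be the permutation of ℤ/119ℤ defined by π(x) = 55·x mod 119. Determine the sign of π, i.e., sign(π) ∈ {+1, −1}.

Start at x=55: 55 → 50 → 13 → 1 → 55 (one orbit).
Cycle type of π: 4×28 + 2×3 + 1; total 32 cycles.
32 cycles on 119: each ℓ→(−1)^(ℓ−1), product (−1)^87 = -1.

-1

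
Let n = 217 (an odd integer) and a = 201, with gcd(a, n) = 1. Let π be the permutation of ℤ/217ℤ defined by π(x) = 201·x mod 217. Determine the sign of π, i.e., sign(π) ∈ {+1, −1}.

+1

Orbit of 153 under x↦201x: [153, 156, 108, 8, 89, 95, 216]… (length divides ord_217(201)).
The orbit structure of x ↦ 201x mod 217: 11 orbits of sizes [30, 30, 30, 30, 30, 30, 10, 10, 10, 6, 1].
With 11 cycles on 217 points, sign = (−1)^{217−11} = +1.
The Jacobi symbol (201|217) = +1 (Zolotarev) agrees.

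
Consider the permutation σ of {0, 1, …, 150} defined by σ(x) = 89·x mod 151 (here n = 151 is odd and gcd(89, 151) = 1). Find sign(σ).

Orbit of 27 under x↦89x: [27, 138, 51, 9, 46, 17, 3]… (length divides ord_151(89)).
The orbit structure of x ↦ 89x mod 151: 2 orbits of sizes [150, 1].
2 cycles on 151: each ℓ→(−1)^(ℓ−1), product (−1)^149 = -1.

-1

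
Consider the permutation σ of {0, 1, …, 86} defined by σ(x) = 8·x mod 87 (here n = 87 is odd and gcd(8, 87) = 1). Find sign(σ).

+1

Start at x=11: 11 → 1 → 8 → 64 → 77 → 7 → 56 → … (one orbit).
Cycle type of π: 28×3 + 2 + 1; total 5 cycles.
Σ(ℓ_i−1) = 87−5 = 82; sign = (−1)^82 = +1.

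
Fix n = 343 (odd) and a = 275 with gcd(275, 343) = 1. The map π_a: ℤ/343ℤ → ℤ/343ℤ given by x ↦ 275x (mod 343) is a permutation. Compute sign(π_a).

Start at x=263: 263 → 295 → 177 → 312 → 50 → 30 → 18 → … (one orbit).
Cycle type of π: 21×14 + 3×16 + 1; total 31 cycles.
sign(π) = (−1)^{n − #cycles} = (−1)^{343−31} = (−1)^312 = +1.
Check: (275/343) = +1 by Zolotarev.

+1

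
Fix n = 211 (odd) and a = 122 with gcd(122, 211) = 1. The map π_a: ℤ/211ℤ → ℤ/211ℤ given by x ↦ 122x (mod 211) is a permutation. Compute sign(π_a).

+1

Trace 183: π^k(183) = [183, 171, 184, 82, 87, 64, 1] for k=0..6.
7 cycles of lengths [35, 35, 35, 35, 35, 35, 1].
With 7 cycles on 211 points, sign = (−1)^{211−7} = +1.
Zolotarev: (122|211) = +1, matching the cycle-count sign.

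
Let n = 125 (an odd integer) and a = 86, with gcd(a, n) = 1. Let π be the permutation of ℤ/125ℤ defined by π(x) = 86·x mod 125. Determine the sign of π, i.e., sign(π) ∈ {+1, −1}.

+1

Start at x=91: 91 → 76 → 36 → 96 → 6 → 16 → 1 → … (one orbit).
Cycle type of π: 25×4 + 5×4 + 1×5; total 13 cycles.
sign(π) = (−1)^{n − #cycles} = (−1)^{125−13} = (−1)^112 = +1.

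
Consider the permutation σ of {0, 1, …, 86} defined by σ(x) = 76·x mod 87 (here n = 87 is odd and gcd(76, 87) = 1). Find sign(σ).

-1

Start at x=46: 46 → 16 → 85 → 22 → 19 → 52 → 37 → … (one orbit).
6 cycles of lengths [28, 28, 28, 1, 1, 1].
87 − 6 = 81 transpositions; sign(π) = (−1)^81 = -1.
(76|87)_J = -1 (Zolotarev's lemma cross-check).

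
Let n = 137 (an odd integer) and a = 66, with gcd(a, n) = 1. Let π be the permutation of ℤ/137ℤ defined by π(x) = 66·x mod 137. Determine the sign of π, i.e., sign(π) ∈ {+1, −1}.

Trace 86: π^k(86) = [86, 59, 58, 129, 20, 87, 125] for k=0..6.
Cycle lengths of π_66 on ℤ/137ℤ: [136, 1]; 2 cycles in total.
2 cycles on 137: each ℓ→(−1)^(ℓ−1), product (−1)^135 = -1.

-1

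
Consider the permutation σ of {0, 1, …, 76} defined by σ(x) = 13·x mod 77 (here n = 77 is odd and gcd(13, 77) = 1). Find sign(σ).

Start at x=76: 76 → 64 → 62 → 36 → 6 → 1 → 13 → … (one orbit).
π_13 has 11 disjoint cycles with lengths [10, 10, 10, 10, 10, 10, 10, 2, 2, 2, 1] on {0,…,76}.
11 cycles on 77: each ℓ→(−1)^(ℓ−1), product (−1)^66 = +1.
(13|77)_J = +1 (Zolotarev's lemma cross-check).

+1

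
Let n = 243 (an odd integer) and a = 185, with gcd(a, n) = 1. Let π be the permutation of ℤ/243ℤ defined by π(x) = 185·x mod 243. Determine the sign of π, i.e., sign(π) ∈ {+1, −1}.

Orbit of 83 under x↦185x: [83, 46, 5, 196, 53, 85, 173]… (length divides ord_243(185)).
6 cycles of lengths [162, 54, 18, 6, 2, 1].
With 6 cycles on 243 points, sign = (−1)^{243−6} = -1.
Check: (185/243) = -1 by Zolotarev.

-1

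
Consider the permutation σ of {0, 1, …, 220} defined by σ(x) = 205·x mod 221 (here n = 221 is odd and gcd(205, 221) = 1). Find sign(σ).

+1

Orbit of 1 under x↦205x: [1, 205, 35, 103, 120, 69]… (length divides ord_221(205)).
Decompose π into cycles: lengths [6, 6, 6, 6, 6, 6, 6, 6, 6, 6, 6, 6, 6, 6, 6, 6, 6, 6, 6, 6, 6, 6, 6, 6, 6, 6, 6, 6, 6, 6, 6, 6, 6, 6, 1, 1, 1, 1, 1, 1, 1, 1, 1, 1, 1, 1, 1, 1, 1, 1, 1] (51 cycles, including the fixed point 0).
221 − 51 = 170 transpositions; sign(π) = (−1)^170 = +1.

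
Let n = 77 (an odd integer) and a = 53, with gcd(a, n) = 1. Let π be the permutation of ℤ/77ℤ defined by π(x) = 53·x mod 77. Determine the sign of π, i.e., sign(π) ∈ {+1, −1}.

Trace 15: π^k(15) = [15, 25, 16, 1, 53, 37, 36] for k=0..6.
Cycle lengths of π_53 on ℤ/77ℤ: [15, 15, 15, 15, 5, 5, 3, 3, 1]; 9 cycles in total.
n − c = 77 − 9 = 68; sign = (−1)^68 = +1.
Via Zolotarev, sign(π_{53}) = (53|77) = +1.

+1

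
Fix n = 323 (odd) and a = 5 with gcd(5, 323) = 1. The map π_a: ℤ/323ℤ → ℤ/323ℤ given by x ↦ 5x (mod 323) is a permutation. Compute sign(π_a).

Trace 111: π^k(111) = [111, 232, 191, 309, 253, 296, 188] for k=0..6.
The orbit structure of x ↦ 5x mod 323: 6 orbits of sizes [144, 144, 16, 9, 9, 1].
Σ(ℓ_i−1) = 323−6 = 317; sign = (−1)^317 = -1.
(5|323)_J = -1 (Zolotarev's lemma cross-check).

-1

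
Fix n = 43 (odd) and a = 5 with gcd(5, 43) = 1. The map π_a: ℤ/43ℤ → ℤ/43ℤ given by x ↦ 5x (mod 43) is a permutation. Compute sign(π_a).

Orbit of 1 under x↦5x: [1, 5, 25, 39, 23, 29, 16]… (length divides ord_43(5)).
The orbit structure of x ↦ 5x mod 43: 2 orbits of sizes [42, 1].
43 − 2 = 41 transpositions; sign(π) = (−1)^41 = -1.
Check: (5/43) = -1 by Zolotarev.

-1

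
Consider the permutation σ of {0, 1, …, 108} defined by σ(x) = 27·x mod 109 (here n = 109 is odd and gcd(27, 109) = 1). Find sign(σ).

+1

Orbit of 38 under x↦27x: [38, 45, 16, 105, 1, 27, 75]… (length divides ord_109(27)).
13 cycles of lengths [9, 9, 9, 9, 9, 9, 9, 9, 9, 9, 9, 9, 1].
109 − 13 = 96 transpositions; sign(π) = (−1)^96 = +1.
(27|109)_J = +1 (Zolotarev's lemma cross-check).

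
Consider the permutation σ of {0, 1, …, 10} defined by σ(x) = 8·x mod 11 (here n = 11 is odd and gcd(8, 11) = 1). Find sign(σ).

Orbit of 7 under x↦8x: [7, 1, 8, 9, 6, 4, 10]… (length divides ord_11(8)).
π_8 has 2 disjoint cycles with lengths [10, 1] on {0,…,10}.
2 cycles on 11: each ℓ→(−1)^(ℓ−1), product (−1)^9 = -1.
The Jacobi symbol (8|11) = -1 (Zolotarev) agrees.

-1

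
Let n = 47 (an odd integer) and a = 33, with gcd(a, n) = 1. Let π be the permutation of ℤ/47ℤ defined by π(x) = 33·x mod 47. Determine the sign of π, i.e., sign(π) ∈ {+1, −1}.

Trace 19: π^k(19) = [19, 16, 11, 34, 41, 37, 46] for k=0..6.
Decompose π into cycles: lengths [46, 1] (2 cycles, including the fixed point 0).
2 cycles on 47: each ℓ→(−1)^(ℓ−1), product (−1)^45 = -1.

-1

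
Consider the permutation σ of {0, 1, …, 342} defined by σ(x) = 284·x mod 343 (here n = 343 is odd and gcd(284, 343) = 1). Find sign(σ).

Start at x=113: 113 → 193 → 275 → 239 → 305 → 184 → 120 → … (one orbit).
Decompose π into cycles: lengths [147, 147, 21, 21, 3, 3, 1] (7 cycles, including the fixed point 0).
n − c = 343 − 7 = 336; sign = (−1)^336 = +1.

+1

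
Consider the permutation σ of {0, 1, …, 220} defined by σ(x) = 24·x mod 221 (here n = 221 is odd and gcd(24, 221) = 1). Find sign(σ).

Orbit of 155 under x↦24x: [155, 184, 217, 125, 127, 175, 1]… (length divides ord_221(24)).
Decompose π into cycles: lengths [48, 48, 48, 48, 16, 12, 1] (7 cycles, including the fixed point 0).
sign(π) = (−1)^{n − #cycles} = (−1)^{221−7} = (−1)^214 = +1.

+1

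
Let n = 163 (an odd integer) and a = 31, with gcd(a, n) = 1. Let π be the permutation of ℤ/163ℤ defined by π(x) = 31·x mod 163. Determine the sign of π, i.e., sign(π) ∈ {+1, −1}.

-1

Trace 99: π^k(99) = [99, 135, 110, 150, 86, 58, 5] for k=0..6.
The orbit structure of x ↦ 31x mod 163: 4 orbits of sizes [54, 54, 54, 1].
sign(π) = (−1)^{n − #cycles} = (−1)^{163−4} = (−1)^159 = -1.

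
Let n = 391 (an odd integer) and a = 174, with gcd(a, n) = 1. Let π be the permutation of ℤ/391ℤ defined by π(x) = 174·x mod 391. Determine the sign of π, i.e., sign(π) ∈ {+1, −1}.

+1

Start at x=101: 101 → 370 → 256 → 361 → 254 → 13 → 307 → … (one orbit).
π_174 has 15 disjoint cycles with lengths [44, 44, 44, 44, 44, 44, 44, 44, 11, 11, 4, 4, 4, 4, 1] on {0,…,390}.
With 15 cycles on 391 points, sign = (−1)^{391−15} = +1.
The Jacobi symbol (174|391) = +1 (Zolotarev) agrees.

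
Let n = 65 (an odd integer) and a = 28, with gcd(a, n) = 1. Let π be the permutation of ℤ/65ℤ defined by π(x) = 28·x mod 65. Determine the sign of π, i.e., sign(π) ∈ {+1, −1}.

Orbit of 16 under x↦28x: [16, 58, 64, 37, 61, 18, 49]… (length divides ord_65(28)).
Decompose π into cycles: lengths [12, 12, 12, 12, 12, 4, 1] (7 cycles, including the fixed point 0).
sign(π) = (−1)^{n − #cycles} = (−1)^{65−7} = (−1)^58 = +1.

+1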